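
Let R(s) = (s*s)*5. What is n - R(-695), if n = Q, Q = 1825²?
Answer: 915500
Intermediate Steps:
Q = 3330625
n = 3330625
R(s) = 5*s² (R(s) = s²*5 = 5*s²)
n - R(-695) = 3330625 - 5*(-695)² = 3330625 - 5*483025 = 3330625 - 1*2415125 = 3330625 - 2415125 = 915500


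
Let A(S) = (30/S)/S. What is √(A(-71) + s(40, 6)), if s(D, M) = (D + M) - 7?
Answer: √196629/71 ≈ 6.2455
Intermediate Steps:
s(D, M) = -7 + D + M
A(S) = 30/S²
√(A(-71) + s(40, 6)) = √(30/(-71)² + (-7 + 40 + 6)) = √(30*(1/5041) + 39) = √(30/5041 + 39) = √(196629/5041) = √196629/71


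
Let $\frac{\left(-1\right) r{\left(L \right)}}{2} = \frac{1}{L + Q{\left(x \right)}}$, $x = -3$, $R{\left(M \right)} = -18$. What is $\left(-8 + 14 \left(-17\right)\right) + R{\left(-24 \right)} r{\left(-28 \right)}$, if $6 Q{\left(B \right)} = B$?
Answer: $- \frac{4698}{19} \approx -247.26$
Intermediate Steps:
$Q{\left(B \right)} = \frac{B}{6}$
$r{\left(L \right)} = - \frac{2}{- \frac{1}{2} + L}$ ($r{\left(L \right)} = - \frac{2}{L + \frac{1}{6} \left(-3\right)} = - \frac{2}{L - \frac{1}{2}} = - \frac{2}{- \frac{1}{2} + L}$)
$\left(-8 + 14 \left(-17\right)\right) + R{\left(-24 \right)} r{\left(-28 \right)} = \left(-8 + 14 \left(-17\right)\right) - 18 \left(- \frac{4}{-1 + 2 \left(-28\right)}\right) = \left(-8 - 238\right) - 18 \left(- \frac{4}{-1 - 56}\right) = -246 - 18 \left(- \frac{4}{-57}\right) = -246 - 18 \left(\left(-4\right) \left(- \frac{1}{57}\right)\right) = -246 - \frac{24}{19} = - \frac{4698}{19}$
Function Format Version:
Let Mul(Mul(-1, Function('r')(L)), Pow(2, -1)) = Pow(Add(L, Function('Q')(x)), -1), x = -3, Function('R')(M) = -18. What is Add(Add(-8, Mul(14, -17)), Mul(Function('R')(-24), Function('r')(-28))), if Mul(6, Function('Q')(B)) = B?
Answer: Rational(-4698, 19) ≈ -247.26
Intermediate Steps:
Function('Q')(B) = Mul(Rational(1, 6), B)
Function('r')(L) = Mul(-2, Pow(Add(Rational(-1, 2), L), -1)) (Function('r')(L) = Mul(-2, Pow(Add(L, Mul(Rational(1, 6), -3)), -1)) = Mul(-2, Pow(Add(L, Rational(-1, 2)), -1)) = Mul(-2, Pow(Add(Rational(-1, 2), L), -1)))
Add(Add(-8, Mul(14, -17)), Mul(Function('R')(-24), Function('r')(-28))) = Add(Add(-8, Mul(14, -17)), Mul(-18, Mul(-4, Pow(Add(-1, Mul(2, -28)), -1)))) = Add(Add(-8, -238), Mul(-18, Mul(-4, Pow(Add(-1, -56), -1)))) = Add(-246, Mul(-18, Mul(-4, Pow(-57, -1)))) = Add(-246, Mul(-18, Mul(-4, Rational(-1, 57)))) = Add(-246, Mul(-18, Rational(4, 57))) = Add(-246, Rational(-24, 19)) = Rational(-4698, 19)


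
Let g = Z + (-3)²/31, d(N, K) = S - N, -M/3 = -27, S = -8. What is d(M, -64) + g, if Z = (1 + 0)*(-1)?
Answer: -2781/31 ≈ -89.710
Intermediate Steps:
M = 81 (M = -3*(-27) = 81)
Z = -1 (Z = 1*(-1) = -1)
d(N, K) = -8 - N
g = -22/31 (g = -1 + (-3)²/31 = -1 + 9*(1/31) = -1 + 9/31 = -22/31 ≈ -0.70968)
d(M, -64) + g = (-8 - 1*81) - 22/31 = (-8 - 81) - 22/31 = -89 - 22/31 = -2781/31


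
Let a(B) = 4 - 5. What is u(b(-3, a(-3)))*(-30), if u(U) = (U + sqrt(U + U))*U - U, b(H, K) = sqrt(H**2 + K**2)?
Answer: -300 + 30*sqrt(10) - 60*2**(1/4)*5**(3/4) ≈ -443.71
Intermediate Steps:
a(B) = -1
u(U) = -U + U*(U + sqrt(2)*sqrt(U)) (u(U) = (U + sqrt(2*U))*U - U = (U + sqrt(2)*sqrt(U))*U - U = U*(U + sqrt(2)*sqrt(U)) - U = -U + U*(U + sqrt(2)*sqrt(U)))
u(b(-3, a(-3)))*(-30) = ((sqrt((-3)**2 + (-1)**2))**2 - sqrt((-3)**2 + (-1)**2) + sqrt(2)*(sqrt((-3)**2 + (-1)**2))**(3/2))*(-30) = ((sqrt(9 + 1))**2 - sqrt(9 + 1) + sqrt(2)*(sqrt(9 + 1))**(3/2))*(-30) = ((sqrt(10))**2 - sqrt(10) + sqrt(2)*(sqrt(10))**(3/2))*(-30) = (10 - sqrt(10) + sqrt(2)*10**(3/4))*(-30) = (10 - sqrt(10) + 2*2**(1/4)*5**(3/4))*(-30) = -300 + 30*sqrt(10) - 60*2**(1/4)*5**(3/4)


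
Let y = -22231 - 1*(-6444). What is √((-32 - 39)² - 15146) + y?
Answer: -15787 + I*√10105 ≈ -15787.0 + 100.52*I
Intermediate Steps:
y = -15787 (y = -22231 + 6444 = -15787)
√((-32 - 39)² - 15146) + y = √((-32 - 39)² - 15146) - 15787 = √((-71)² - 15146) - 15787 = √(5041 - 15146) - 15787 = √(-10105) - 15787 = I*√10105 - 15787 = -15787 + I*√10105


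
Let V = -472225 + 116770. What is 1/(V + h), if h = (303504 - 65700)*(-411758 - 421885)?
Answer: -1/198243995427 ≈ -5.0443e-12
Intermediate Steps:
V = -355455
h = -198243639972 (h = 237804*(-833643) = -198243639972)
1/(V + h) = 1/(-355455 - 198243639972) = 1/(-198243995427) = -1/198243995427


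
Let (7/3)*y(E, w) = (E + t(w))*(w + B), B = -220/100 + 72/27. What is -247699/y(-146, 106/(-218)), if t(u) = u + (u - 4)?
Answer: -103001913665/526592 ≈ -1.9560e+5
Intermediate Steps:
t(u) = -4 + 2*u (t(u) = u + (-4 + u) = -4 + 2*u)
B = 7/15 (B = -220*1/100 + 72*(1/27) = -11/5 + 8/3 = 7/15 ≈ 0.46667)
y(E, w) = 3*(7/15 + w)*(-4 + E + 2*w)/7 (y(E, w) = 3*((E + (-4 + 2*w))*(w + 7/15))/7 = 3*((-4 + E + 2*w)*(7/15 + w))/7 = 3*((7/15 + w)*(-4 + E + 2*w))/7 = 3*(7/15 + w)*(-4 + E + 2*w)/7)
-247699/y(-146, 106/(-218)) = -247699/(-⅘ - 4876/(35*(-218)) + (⅕)*(-146) + 6*(106/(-218))²/7 + (3/7)*(-146)*(106/(-218))) = -247699/(-⅘ - 4876*(-1)/(35*218) - 146/5 + 6*(106*(-1/218))²/7 + (3/7)*(-146)*(106*(-1/218))) = -247699/(-⅘ - 46/35*(-53/109) - 146/5 + 6*(-53/109)²/7 + (3/7)*(-146)*(-53/109)) = -247699/(-⅘ + 2438/3815 - 146/5 + (6/7)*(2809/11881) + 23214/763) = -247699/(-⅘ + 2438/3815 - 146/5 + 16854/83167 + 23214/763) = -247699/526592/415835 = -247699*415835/526592 = -103001913665/526592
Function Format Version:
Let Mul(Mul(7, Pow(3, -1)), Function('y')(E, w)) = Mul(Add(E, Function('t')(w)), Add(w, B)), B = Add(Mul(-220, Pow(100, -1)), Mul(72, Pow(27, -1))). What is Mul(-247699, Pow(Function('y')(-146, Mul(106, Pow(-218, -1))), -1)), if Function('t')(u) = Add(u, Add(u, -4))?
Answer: Rational(-103001913665, 526592) ≈ -1.9560e+5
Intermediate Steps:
Function('t')(u) = Add(-4, Mul(2, u)) (Function('t')(u) = Add(u, Add(-4, u)) = Add(-4, Mul(2, u)))
B = Rational(7, 15) (B = Add(Mul(-220, Rational(1, 100)), Mul(72, Rational(1, 27))) = Add(Rational(-11, 5), Rational(8, 3)) = Rational(7, 15) ≈ 0.46667)
Function('y')(E, w) = Mul(Rational(3, 7), Add(Rational(7, 15), w), Add(-4, E, Mul(2, w))) (Function('y')(E, w) = Mul(Rational(3, 7), Mul(Add(E, Add(-4, Mul(2, w))), Add(w, Rational(7, 15)))) = Mul(Rational(3, 7), Mul(Add(-4, E, Mul(2, w)), Add(Rational(7, 15), w))) = Mul(Rational(3, 7), Mul(Add(Rational(7, 15), w), Add(-4, E, Mul(2, w)))) = Mul(Rational(3, 7), Add(Rational(7, 15), w), Add(-4, E, Mul(2, w))))
Mul(-247699, Pow(Function('y')(-146, Mul(106, Pow(-218, -1))), -1)) = Mul(-247699, Pow(Add(Rational(-4, 5), Mul(Rational(-46, 35), Mul(106, Pow(-218, -1))), Mul(Rational(1, 5), -146), Mul(Rational(6, 7), Pow(Mul(106, Pow(-218, -1)), 2)), Mul(Rational(3, 7), -146, Mul(106, Pow(-218, -1)))), -1)) = Mul(-247699, Pow(Add(Rational(-4, 5), Mul(Rational(-46, 35), Mul(106, Rational(-1, 218))), Rational(-146, 5), Mul(Rational(6, 7), Pow(Mul(106, Rational(-1, 218)), 2)), Mul(Rational(3, 7), -146, Mul(106, Rational(-1, 218)))), -1)) = Mul(-247699, Pow(Add(Rational(-4, 5), Mul(Rational(-46, 35), Rational(-53, 109)), Rational(-146, 5), Mul(Rational(6, 7), Pow(Rational(-53, 109), 2)), Mul(Rational(3, 7), -146, Rational(-53, 109))), -1)) = Mul(-247699, Pow(Add(Rational(-4, 5), Rational(2438, 3815), Rational(-146, 5), Mul(Rational(6, 7), Rational(2809, 11881)), Rational(23214, 763)), -1)) = Mul(-247699, Pow(Add(Rational(-4, 5), Rational(2438, 3815), Rational(-146, 5), Rational(16854, 83167), Rational(23214, 763)), -1)) = Mul(-247699, Pow(Rational(526592, 415835), -1)) = Mul(-247699, Rational(415835, 526592)) = Rational(-103001913665, 526592)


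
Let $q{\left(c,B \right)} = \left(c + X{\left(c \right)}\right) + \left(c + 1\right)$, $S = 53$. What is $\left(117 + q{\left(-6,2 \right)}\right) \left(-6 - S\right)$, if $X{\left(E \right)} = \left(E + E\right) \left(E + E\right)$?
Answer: $-14750$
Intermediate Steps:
$X{\left(E \right)} = 4 E^{2}$ ($X{\left(E \right)} = 2 E 2 E = 4 E^{2}$)
$q{\left(c,B \right)} = 1 + 2 c + 4 c^{2}$ ($q{\left(c,B \right)} = \left(c + 4 c^{2}\right) + \left(c + 1\right) = \left(c + 4 c^{2}\right) + \left(1 + c\right) = 1 + 2 c + 4 c^{2}$)
$\left(117 + q{\left(-6,2 \right)}\right) \left(-6 - S\right) = \left(117 + \left(1 + 2 \left(-6\right) + 4 \left(-6\right)^{2}\right)\right) \left(-6 - 53\right) = \left(117 + \left(1 - 12 + 4 \cdot 36\right)\right) \left(-6 - 53\right) = \left(117 + \left(1 - 12 + 144\right)\right) \left(-59\right) = \left(117 + 133\right) \left(-59\right) = 250 \left(-59\right) = -14750$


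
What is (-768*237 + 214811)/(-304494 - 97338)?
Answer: -32795/401832 ≈ -0.081614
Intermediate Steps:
(-768*237 + 214811)/(-304494 - 97338) = (-182016 + 214811)/(-401832) = 32795*(-1/401832) = -32795/401832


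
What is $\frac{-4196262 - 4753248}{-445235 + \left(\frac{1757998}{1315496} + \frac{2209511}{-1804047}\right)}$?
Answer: $\frac{303416082915033816}{15094840478208541} \approx 20.101$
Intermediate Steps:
$\frac{-4196262 - 4753248}{-445235 + \left(\frac{1757998}{1315496} + \frac{2209511}{-1804047}\right)} = - \frac{8949510}{-445235 + \left(1757998 \cdot \frac{1}{1315496} + 2209511 \left(- \frac{1}{1804047}\right)\right)} = - \frac{8949510}{-445235 + \left(\frac{878999}{657748} - \frac{2209511}{1804047}\right)} = - \frac{8949510}{-445235 + \frac{18922009675}{169515472308}} = - \frac{8949510}{- \frac{75474202391042705}{169515472308}} = \left(-8949510\right) \left(- \frac{169515472308}{75474202391042705}\right) = \frac{303416082915033816}{15094840478208541}$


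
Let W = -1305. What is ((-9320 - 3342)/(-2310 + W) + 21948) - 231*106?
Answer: -9162208/3615 ≈ -2534.5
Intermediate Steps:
((-9320 - 3342)/(-2310 + W) + 21948) - 231*106 = ((-9320 - 3342)/(-2310 - 1305) + 21948) - 231*106 = (-12662/(-3615) + 21948) - 1*24486 = (-12662*(-1/3615) + 21948) - 24486 = (12662/3615 + 21948) - 24486 = 79354682/3615 - 24486 = -9162208/3615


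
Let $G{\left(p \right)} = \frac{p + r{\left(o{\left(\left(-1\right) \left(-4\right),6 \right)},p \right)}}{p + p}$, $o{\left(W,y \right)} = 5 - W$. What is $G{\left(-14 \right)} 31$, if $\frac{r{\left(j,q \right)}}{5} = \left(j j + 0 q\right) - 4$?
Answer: $\frac{899}{28} \approx 32.107$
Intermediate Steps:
$r{\left(j,q \right)} = -20 + 5 j^{2}$ ($r{\left(j,q \right)} = 5 \left(\left(j j + 0 q\right) - 4\right) = 5 \left(\left(j^{2} + 0\right) - 4\right) = 5 \left(j^{2} - 4\right) = 5 \left(-4 + j^{2}\right) = -20 + 5 j^{2}$)
$G{\left(p \right)} = \frac{-15 + p}{2 p}$ ($G{\left(p \right)} = \frac{p - \left(20 - 5 \left(5 - \left(-1\right) \left(-4\right)\right)^{2}\right)}{p + p} = \frac{p - \left(20 - 5 \left(5 - 4\right)^{2}\right)}{2 p} = \left(p - \left(20 - 5 \left(5 - 4\right)^{2}\right)\right) \frac{1}{2 p} = \left(p - \left(20 - 5 \cdot 1^{2}\right)\right) \frac{1}{2 p} = \left(p + \left(-20 + 5 \cdot 1\right)\right) \frac{1}{2 p} = \left(p + \left(-20 + 5\right)\right) \frac{1}{2 p} = \left(p - 15\right) \frac{1}{2 p} = \left(-15 + p\right) \frac{1}{2 p} = \frac{-15 + p}{2 p}$)
$G{\left(-14 \right)} 31 = \frac{-15 - 14}{2 \left(-14\right)} 31 = \frac{1}{2} \left(- \frac{1}{14}\right) \left(-29\right) 31 = \frac{29}{28} \cdot 31 = \frac{899}{28}$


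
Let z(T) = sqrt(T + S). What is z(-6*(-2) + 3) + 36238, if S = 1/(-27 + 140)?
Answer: 36238 + 4*sqrt(11978)/113 ≈ 36242.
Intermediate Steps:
S = 1/113 ≈ 0.0088496
z(T) = sqrt(1/113 + T) (z(T) = sqrt(T + 1/113) = sqrt(1/113 + T))
z(-6*(-2) + 3) + 36238 = sqrt(113 + 12769*(-6*(-2) + 3))/113 + 36238 = sqrt(113 + 12769*(12 + 3))/113 + 36238 = sqrt(113 + 12769*15)/113 + 36238 = sqrt(113 + 191535)/113 + 36238 = sqrt(191648)/113 + 36238 = (4*sqrt(11978))/113 + 36238 = 4*sqrt(11978)/113 + 36238 = 36238 + 4*sqrt(11978)/113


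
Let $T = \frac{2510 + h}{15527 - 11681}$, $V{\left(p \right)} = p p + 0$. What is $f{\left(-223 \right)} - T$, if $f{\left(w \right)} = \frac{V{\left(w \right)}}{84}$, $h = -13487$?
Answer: $\frac{32029967}{53844} \approx 594.87$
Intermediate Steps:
$V{\left(p \right)} = p^{2}$ ($V{\left(p \right)} = p^{2} + 0 = p^{2}$)
$f{\left(w \right)} = \frac{w^{2}}{84}$
$T = - \frac{3659}{1282}$ ($T = \frac{2510 - 13487}{15527 - 11681} = - \frac{10977}{3846} = \left(-10977\right) \frac{1}{3846} = - \frac{3659}{1282} \approx -2.8541$)
$f{\left(-223 \right)} - T = \frac{\left(-223\right)^{2}}{84} - - \frac{3659}{1282} = \frac{1}{84} \cdot 49729 + \frac{3659}{1282} = \frac{49729}{84} + \frac{3659}{1282} = \frac{32029967}{53844}$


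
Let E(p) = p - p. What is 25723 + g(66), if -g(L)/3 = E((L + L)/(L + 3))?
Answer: 25723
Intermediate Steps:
E(p) = 0
g(L) = 0 (g(L) = -3*0 = 0)
25723 + g(66) = 25723 + 0 = 25723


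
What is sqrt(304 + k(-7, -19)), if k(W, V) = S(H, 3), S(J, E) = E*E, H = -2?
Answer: sqrt(313) ≈ 17.692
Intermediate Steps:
S(J, E) = E**2
k(W, V) = 9 (k(W, V) = 3**2 = 9)
sqrt(304 + k(-7, -19)) = sqrt(304 + 9) = sqrt(313)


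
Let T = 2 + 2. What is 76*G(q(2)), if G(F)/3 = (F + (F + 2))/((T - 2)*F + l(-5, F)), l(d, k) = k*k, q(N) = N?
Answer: 171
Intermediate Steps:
T = 4
l(d, k) = k²
G(F) = 3*(2 + 2*F)/(F² + 2*F) (G(F) = 3*((F + (F + 2))/((4 - 2)*F + F²)) = 3*((F + (2 + F))/(2*F + F²)) = 3*((2 + 2*F)/(F² + 2*F)) = 3*(2 + 2*F)/(F² + 2*F))
76*G(q(2)) = 76*(6*(1 + 2)/(2*(2 + 2))) = 76*(6*(½)*3/4) = 76*(6*(½)*(¼)*3) = 76*(9/4) = 171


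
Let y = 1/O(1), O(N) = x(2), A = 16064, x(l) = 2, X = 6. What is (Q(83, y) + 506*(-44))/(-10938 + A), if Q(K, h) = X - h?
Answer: -4047/932 ≈ -4.3423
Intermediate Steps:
O(N) = 2
y = ½ (y = 1/2 = ½ ≈ 0.50000)
Q(K, h) = 6 - h
(Q(83, y) + 506*(-44))/(-10938 + A) = ((6 - 1*½) + 506*(-44))/(-10938 + 16064) = ((6 - ½) - 22264)/5126 = (11/2 - 22264)*(1/5126) = -44517/2*1/5126 = -4047/932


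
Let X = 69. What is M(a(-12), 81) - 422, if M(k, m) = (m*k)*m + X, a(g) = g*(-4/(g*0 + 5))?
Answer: 313163/5 ≈ 62633.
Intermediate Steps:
a(g) = -4*g/5 (a(g) = g*(-4/(0 + 5)) = g*(-4/5) = -4*g/5)
M(k, m) = 69 + k*m**2 (M(k, m) = (m*k)*m + 69 = (k*m)*m + 69 = k*m**2 + 69 = 69 + k*m**2)
M(a(-12), 81) - 422 = (69 - 4/5*(-12)*81**2) - 422 = (69 + (48/5)*6561) - 422 = (69 + 314928/5) - 422 = 315273/5 - 422 = 313163/5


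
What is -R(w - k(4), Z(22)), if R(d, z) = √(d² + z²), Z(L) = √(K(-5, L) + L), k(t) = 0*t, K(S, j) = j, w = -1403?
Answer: -3*√218717 ≈ -1403.0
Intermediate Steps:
k(t) = 0
Z(L) = √2*√L (Z(L) = √(L + L) = √(2*L) = √2*√L)
-R(w - k(4), Z(22)) = -√((-1403 - 1*0)² + (√2*√22)²) = -√((-1403 + 0)² + (2*√11)²) = -√((-1403)² + 44) = -√(1968409 + 44) = -√1968453 = -3*√218717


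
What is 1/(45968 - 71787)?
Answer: -1/25819 ≈ -3.8731e-5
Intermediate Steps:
1/(45968 - 71787) = 1/(-25819) = -1/25819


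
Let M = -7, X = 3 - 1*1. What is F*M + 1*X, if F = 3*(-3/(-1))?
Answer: -61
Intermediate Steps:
X = 2 (X = 3 - 1 = 2)
F = 9 (F = 3*(-3*(-1)) = 3*3 = 9)
F*M + 1*X = 9*(-7) + 1*2 = -63 + 2 = -61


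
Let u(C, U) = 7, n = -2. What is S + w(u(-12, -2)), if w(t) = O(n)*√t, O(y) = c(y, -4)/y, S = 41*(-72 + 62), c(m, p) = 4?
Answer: -410 - 2*√7 ≈ -415.29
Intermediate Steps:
S = -410 (S = 41*(-10) = -410)
O(y) = 4/y
w(t) = -2*√t (w(t) = (4/(-2))*√t = (4*(-½))*√t = -2*√t)
S + w(u(-12, -2)) = -410 - 2*√7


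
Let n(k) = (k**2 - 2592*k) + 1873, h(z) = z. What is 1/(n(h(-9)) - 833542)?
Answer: -1/808260 ≈ -1.2372e-6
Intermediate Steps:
n(k) = 1873 + k**2 - 2592*k
1/(n(h(-9)) - 833542) = 1/((1873 + (-9)**2 - 2592*(-9)) - 833542) = 1/((1873 + 81 + 23328) - 833542) = 1/(25282 - 833542) = 1/(-808260) = -1/808260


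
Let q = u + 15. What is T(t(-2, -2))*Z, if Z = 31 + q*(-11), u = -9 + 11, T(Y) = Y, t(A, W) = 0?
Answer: 0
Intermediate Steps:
u = 2
q = 17 (q = 2 + 15 = 17)
Z = -156 (Z = 31 + 17*(-11) = 31 - 187 = -156)
T(t(-2, -2))*Z = 0*(-156) = 0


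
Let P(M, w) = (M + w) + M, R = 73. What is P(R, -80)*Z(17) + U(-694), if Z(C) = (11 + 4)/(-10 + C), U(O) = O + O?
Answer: -8726/7 ≈ -1246.6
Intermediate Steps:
U(O) = 2*O
P(M, w) = w + 2*M
Z(C) = 15/(-10 + C)
P(R, -80)*Z(17) + U(-694) = (-80 + 2*73)*(15/(-10 + 17)) + 2*(-694) = (-80 + 146)*(15/7) - 1388 = 66*(15*(⅐)) - 1388 = 66*(15/7) - 1388 = 990/7 - 1388 = -8726/7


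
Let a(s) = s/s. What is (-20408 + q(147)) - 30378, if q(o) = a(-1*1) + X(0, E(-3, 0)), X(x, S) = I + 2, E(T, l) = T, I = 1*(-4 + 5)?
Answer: -50782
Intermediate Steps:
I = 1 (I = 1*1 = 1)
X(x, S) = 3 (X(x, S) = 1 + 2 = 3)
a(s) = 1
q(o) = 4 (q(o) = 1 + 3 = 4)
(-20408 + q(147)) - 30378 = (-20408 + 4) - 30378 = -20404 - 30378 = -50782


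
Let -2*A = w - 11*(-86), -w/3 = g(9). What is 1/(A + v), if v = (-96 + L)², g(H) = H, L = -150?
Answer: 2/120113 ≈ 1.6651e-5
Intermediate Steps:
w = -27 (w = -3*9 = -27)
A = -919/2 (A = -(-27 - 11*(-86))/2 = -(-27 + 946)/2 = -½*919 = -919/2 ≈ -459.50)
v = 60516 (v = (-96 - 150)² = (-246)² = 60516)
1/(A + v) = 1/(-919/2 + 60516) = 1/(120113/2) = 2/120113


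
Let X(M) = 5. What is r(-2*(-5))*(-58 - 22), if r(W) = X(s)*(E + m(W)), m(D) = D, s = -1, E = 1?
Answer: -4400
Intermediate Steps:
r(W) = 5 + 5*W (r(W) = 5*(1 + W) = 5 + 5*W)
r(-2*(-5))*(-58 - 22) = (5 + 5*(-2*(-5)))*(-58 - 22) = (5 + 5*10)*(-80) = (5 + 50)*(-80) = 55*(-80) = -4400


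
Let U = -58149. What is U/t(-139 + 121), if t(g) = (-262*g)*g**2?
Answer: -6461/169776 ≈ -0.038056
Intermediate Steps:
t(g) = -262*g**3
U/t(-139 + 121) = -58149*(-1/(262*(-139 + 121)**3)) = -58149/((-262*(-18)**3)) = -58149/((-262*(-5832))) = -58149/1527984 = -58149*1/1527984 = -6461/169776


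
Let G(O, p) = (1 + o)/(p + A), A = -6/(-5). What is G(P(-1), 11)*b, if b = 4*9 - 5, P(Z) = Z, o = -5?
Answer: -620/61 ≈ -10.164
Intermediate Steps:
A = 6/5 (A = -6*(-1/5) = 6/5 ≈ 1.2000)
b = 31 (b = 36 - 5 = 31)
G(O, p) = -4/(6/5 + p) (G(O, p) = (1 - 5)/(p + 6/5) = -4/(6/5 + p))
G(P(-1), 11)*b = -20/(6 + 5*11)*31 = -20/(6 + 55)*31 = -20/61*31 = -620/61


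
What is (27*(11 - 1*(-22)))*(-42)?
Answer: -37422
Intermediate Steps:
(27*(11 - 1*(-22)))*(-42) = (27*(11 + 22))*(-42) = (27*33)*(-42) = 891*(-42) = -37422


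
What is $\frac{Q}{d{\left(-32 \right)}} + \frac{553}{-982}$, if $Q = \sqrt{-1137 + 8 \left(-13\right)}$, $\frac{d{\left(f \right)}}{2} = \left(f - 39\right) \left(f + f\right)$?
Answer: $- \frac{553}{982} + \frac{i \sqrt{1241}}{9088} \approx -0.56314 + 0.0038763 i$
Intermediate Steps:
$d{\left(f \right)} = 4 f \left(-39 + f\right)$ ($d{\left(f \right)} = 2 \left(f - 39\right) \left(f + f\right) = 2 \left(-39 + f\right) 2 f = 2 \cdot 2 f \left(-39 + f\right) = 4 f \left(-39 + f\right)$)
$Q = i \sqrt{1241}$ ($Q = \sqrt{-1137 - 104} = \sqrt{-1241} = i \sqrt{1241} \approx 35.228 i$)
$\frac{Q}{d{\left(-32 \right)}} + \frac{553}{-982} = \frac{i \sqrt{1241}}{4 \left(-32\right) \left(-39 - 32\right)} + \frac{553}{-982} = \frac{i \sqrt{1241}}{4 \left(-32\right) \left(-71\right)} + 553 \left(- \frac{1}{982}\right) = \frac{i \sqrt{1241}}{9088} - \frac{553}{982} = - \frac{553}{982} + \frac{i \sqrt{1241}}{9088}$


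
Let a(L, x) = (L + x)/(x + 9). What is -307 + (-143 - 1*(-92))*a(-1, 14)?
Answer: -7724/23 ≈ -335.83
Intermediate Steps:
a(L, x) = (L + x)/(9 + x)
-307 + (-143 - 1*(-92))*a(-1, 14) = -307 + (-143 - 1*(-92))*((-1 + 14)/(9 + 14)) = -307 + (-143 + 92)*(13/23) = -307 - 51*13/23 = -307 - 663/23 = -7724/23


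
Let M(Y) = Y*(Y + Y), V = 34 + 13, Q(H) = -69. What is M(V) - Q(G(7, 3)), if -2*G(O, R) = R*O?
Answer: 4487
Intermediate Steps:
G(O, R) = -O*R/2 (G(O, R) = -R*O/2 = -O*R/2)
V = 47
M(Y) = 2*Y**2 (M(Y) = Y*(2*Y) = 2*Y**2)
M(V) - Q(G(7, 3)) = 2*47**2 - 1*(-69) = 2*2209 + 69 = 4418 + 69 = 4487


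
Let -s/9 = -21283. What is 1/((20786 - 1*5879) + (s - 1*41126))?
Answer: 1/165328 ≈ 6.0486e-6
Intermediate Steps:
s = 191547 (s = -9*(-21283) = 191547)
1/((20786 - 1*5879) + (s - 1*41126)) = 1/((20786 - 1*5879) + (191547 - 1*41126)) = 1/((20786 - 5879) + (191547 - 41126)) = 1/(14907 + 150421) = 1/165328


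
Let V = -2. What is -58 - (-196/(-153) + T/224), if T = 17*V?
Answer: -1013239/17136 ≈ -59.129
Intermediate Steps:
T = -34 (T = 17*(-2) = -34)
-58 - (-196/(-153) + T/224) = -58 - (-196/(-153) - 34/224) = -58 - (-196*(-1/153) - 34*1/224) = -58 - (196/153 - 17/112) = -58 - 1*19351/17136 = -58 - 19351/17136 = -1013239/17136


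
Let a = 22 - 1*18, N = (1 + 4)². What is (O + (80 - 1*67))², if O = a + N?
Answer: 1764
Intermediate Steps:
N = 25 (N = 5² = 25)
a = 4 (a = 22 - 18 = 4)
O = 29 (O = 4 + 25 = 29)
(O + (80 - 1*67))² = (29 + (80 - 1*67))² = (29 + (80 - 67))² = (29 + 13)² = 42² = 1764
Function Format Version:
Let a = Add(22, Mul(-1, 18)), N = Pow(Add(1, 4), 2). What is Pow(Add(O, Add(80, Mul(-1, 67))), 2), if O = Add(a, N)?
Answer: 1764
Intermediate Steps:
N = 25 (N = Pow(5, 2) = 25)
a = 4 (a = Add(22, -18) = 4)
O = 29 (O = Add(4, 25) = 29)
Pow(Add(O, Add(80, Mul(-1, 67))), 2) = Pow(Add(29, Add(80, Mul(-1, 67))), 2) = Pow(Add(29, Add(80, -67)), 2) = Pow(Add(29, 13), 2) = Pow(42, 2) = 1764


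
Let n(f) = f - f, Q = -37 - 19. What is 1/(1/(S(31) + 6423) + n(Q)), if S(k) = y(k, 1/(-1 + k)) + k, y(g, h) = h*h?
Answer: 5808601/900 ≈ 6454.0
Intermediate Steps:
y(g, h) = h**2
S(k) = k + (-1 + k)**(-2) (S(k) = (1/(-1 + k))**2 + k = (-1 + k)**(-2) + k = k + (-1 + k)**(-2))
Q = -56
n(f) = 0
1/(1/(S(31) + 6423) + n(Q)) = 1/(1/((31 + (-1 + 31)**(-2)) + 6423) + 0) = 1/(1/((31 + 30**(-2)) + 6423) + 0) = 1/(1/((31 + 1/900) + 6423) + 0) = 1/(1/(27901/900 + 6423) + 0) = 1/(1/(5808601/900) + 0) = 1/(900/5808601 + 0) = 1/(900/5808601) = 5808601/900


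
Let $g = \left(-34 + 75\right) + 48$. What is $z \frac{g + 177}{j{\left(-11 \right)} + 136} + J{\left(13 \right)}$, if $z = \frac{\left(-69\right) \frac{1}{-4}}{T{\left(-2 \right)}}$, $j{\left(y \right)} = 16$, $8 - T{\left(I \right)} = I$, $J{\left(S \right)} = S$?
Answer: $\frac{2563}{160} \approx 16.019$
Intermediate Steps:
$T{\left(I \right)} = 8 - I$
$g = 89$ ($g = 41 + 48 = 89$)
$z = \frac{69}{40}$ ($z = \frac{\left(-69\right) \frac{1}{-4}}{8 - -2} = \frac{\left(-69\right) \left(- \frac{1}{4}\right)}{8 + 2} = \frac{69}{4 \cdot 10} = \frac{69}{4} \cdot \frac{1}{10} = \frac{69}{40} \approx 1.725$)
$z \frac{g + 177}{j{\left(-11 \right)} + 136} + J{\left(13 \right)} = \frac{69 \frac{89 + 177}{16 + 136}}{40} + 13 = \frac{69 \cdot \frac{266}{152}}{40} + 13 = \frac{69 \cdot 266 \cdot \frac{1}{152}}{40} + 13 = \frac{69}{40} \cdot \frac{7}{4} + 13 = \frac{483}{160} + 13 = \frac{2563}{160}$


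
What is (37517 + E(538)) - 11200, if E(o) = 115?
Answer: 26432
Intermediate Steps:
(37517 + E(538)) - 11200 = (37517 + 115) - 11200 = 37632 - 11200 = 26432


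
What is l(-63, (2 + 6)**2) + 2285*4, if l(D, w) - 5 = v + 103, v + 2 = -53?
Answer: 9193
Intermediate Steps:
v = -55 (v = -2 - 53 = -55)
l(D, w) = 53 (l(D, w) = 5 + (-55 + 103) = 5 + 48 = 53)
l(-63, (2 + 6)**2) + 2285*4 = 53 + 2285*4 = 53 + 9140 = 9193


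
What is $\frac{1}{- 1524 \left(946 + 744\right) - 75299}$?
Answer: $- \frac{1}{2650859} \approx -3.7724 \cdot 10^{-7}$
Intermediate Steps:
$\frac{1}{- 1524 \left(946 + 744\right) - 75299} = \frac{1}{\left(-1524\right) 1690 - 75299} = \frac{1}{-2575560 - 75299} = \frac{1}{-2650859} = - \frac{1}{2650859}$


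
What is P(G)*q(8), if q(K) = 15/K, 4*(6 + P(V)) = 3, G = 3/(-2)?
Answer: -315/32 ≈ -9.8438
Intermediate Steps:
G = -3/2 (G = 3*(-½) = -3/2 ≈ -1.5000)
P(V) = -21/4 (P(V) = -6 + (¼)*3 = -6 + ¾ = -21/4)
P(G)*q(8) = -315/(4*8) = -21/4*15/8 = -315/32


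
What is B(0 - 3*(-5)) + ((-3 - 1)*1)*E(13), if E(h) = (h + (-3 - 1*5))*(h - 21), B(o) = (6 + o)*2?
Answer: 202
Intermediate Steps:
B(o) = 12 + 2*o
E(h) = (-21 + h)*(-8 + h) (E(h) = (h + (-3 - 5))*(-21 + h) = (h - 8)*(-21 + h) = (-8 + h)*(-21 + h) = (-21 + h)*(-8 + h))
B(0 - 3*(-5)) + ((-3 - 1)*1)*E(13) = (12 + 2*(0 - 3*(-5))) + ((-3 - 1)*1)*(168 + 13**2 - 29*13) = (12 + 2*(0 + 15)) + (-4*1)*(168 + 169 - 377) = (12 + 2*15) - 4*(-40) = (12 + 30) + 160 = 42 + 160 = 202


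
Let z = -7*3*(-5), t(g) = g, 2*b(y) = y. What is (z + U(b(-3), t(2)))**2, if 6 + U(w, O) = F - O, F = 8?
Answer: 11025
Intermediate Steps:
b(y) = y/2
U(w, O) = 2 - O (U(w, O) = -6 + (8 - O) = 2 - O)
z = 105 (z = -21*(-5) = 105)
(z + U(b(-3), t(2)))**2 = (105 + (2 - 1*2))**2 = (105 + (2 - 2))**2 = (105 + 0)**2 = 105**2 = 11025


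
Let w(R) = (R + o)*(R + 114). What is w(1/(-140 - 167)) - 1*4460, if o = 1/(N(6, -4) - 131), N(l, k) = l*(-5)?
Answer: -67692815536/15174089 ≈ -4461.1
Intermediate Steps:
N(l, k) = -5*l
o = -1/161 (o = 1/(-5*6 - 131) = 1/(-30 - 131) = 1/(-161) = -1/161 ≈ -0.0062112)
w(R) = (114 + R)*(-1/161 + R) (w(R) = (R - 1/161)*(R + 114) = (-1/161 + R)*(114 + R) = (114 + R)*(-1/161 + R))
w(1/(-140 - 167)) - 1*4460 = (-114/161 + (1/(-140 - 167))² + 18353/(161*(-140 - 167))) - 1*4460 = (-114/161 + (1/(-307))² + (18353/161)/(-307)) - 4460 = (-114/161 + (-1/307)² + (18353/161)*(-1/307)) - 4460 = (-114/161 + 1/94249 - 18353/49427) - 4460 = -16378596/15174089 - 4460 = -67692815536/15174089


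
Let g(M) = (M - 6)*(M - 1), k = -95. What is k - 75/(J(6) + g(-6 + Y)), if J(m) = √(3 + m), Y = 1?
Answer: -2210/23 ≈ -96.087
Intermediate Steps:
g(M) = (-1 + M)*(-6 + M) (g(M) = (-6 + M)*(-1 + M) = (-1 + M)*(-6 + M))
k - 75/(J(6) + g(-6 + Y)) = -95 - 75/(√(3 + 6) + (6 + (-6 + 1)² - 7*(-6 + 1))) = -95 - 75/(√9 + (6 + (-5)² - 7*(-5))) = -95 - 75/(3 + (6 + 25 + 35)) = -95 - 75/(3 + 66) = -95 - 75/69 = -95 + (1/69)*(-75) = -95 - 25/23 = -2210/23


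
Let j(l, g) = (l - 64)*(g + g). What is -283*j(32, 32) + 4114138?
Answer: 4693722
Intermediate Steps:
j(l, g) = 2*g*(-64 + l) (j(l, g) = (-64 + l)*(2*g) = 2*g*(-64 + l))
-283*j(32, 32) + 4114138 = -566*32*(-64 + 32) + 4114138 = -566*32*(-32) + 4114138 = -283*(-2048) + 4114138 = 579584 + 4114138 = 4693722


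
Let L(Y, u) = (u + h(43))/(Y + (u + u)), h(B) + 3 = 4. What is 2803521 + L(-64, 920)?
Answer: 1659684739/592 ≈ 2.8035e+6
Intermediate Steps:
h(B) = 1 (h(B) = -3 + 4 = 1)
L(Y, u) = (1 + u)/(Y + 2*u) (L(Y, u) = (u + 1)/(Y + (u + u)) = (1 + u)/(Y + 2*u))
2803521 + L(-64, 920) = 2803521 + (1 + 920)/(-64 + 2*920) = 2803521 + 921/(-64 + 1840) = 2803521 + 921/1776 = 2803521 + (1/1776)*921 = 2803521 + 307/592 = 1659684739/592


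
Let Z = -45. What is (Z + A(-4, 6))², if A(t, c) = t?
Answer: 2401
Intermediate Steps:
(Z + A(-4, 6))² = (-45 - 4)² = (-49)² = 2401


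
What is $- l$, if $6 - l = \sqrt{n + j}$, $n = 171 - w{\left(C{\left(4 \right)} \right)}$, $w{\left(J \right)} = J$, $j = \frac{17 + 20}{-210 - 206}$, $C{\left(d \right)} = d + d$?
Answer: $-6 + \frac{\sqrt{1762046}}{104} \approx 6.7637$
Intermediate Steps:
$C{\left(d \right)} = 2 d$
$j = - \frac{37}{416}$ ($j = \frac{37}{-416} = 37 \left(- \frac{1}{416}\right) = - \frac{37}{416} \approx -0.088942$)
$n = 163$ ($n = 171 - 2 \cdot 4 = 171 - 8 = 163$)
$l = 6 - \frac{\sqrt{1762046}}{104}$ ($l = 6 - \sqrt{163 - \frac{37}{416}} = 6 - \sqrt{\frac{67771}{416}} = 6 - \frac{\sqrt{1762046}}{104} \approx -6.7637$)
$- l = - (6 - \frac{\sqrt{1762046}}{104}) = -6 + \frac{\sqrt{1762046}}{104}$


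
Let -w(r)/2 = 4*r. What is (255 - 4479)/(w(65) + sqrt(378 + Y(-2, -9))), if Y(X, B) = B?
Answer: 2196480/270031 + 12672*sqrt(41)/270031 ≈ 8.4347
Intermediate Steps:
w(r) = -8*r
(255 - 4479)/(w(65) + sqrt(378 + Y(-2, -9))) = (255 - 4479)/(-8*65 + sqrt(378 - 9)) = -4224/(-520 + sqrt(369)) = -4224/(-520 + 3*sqrt(41))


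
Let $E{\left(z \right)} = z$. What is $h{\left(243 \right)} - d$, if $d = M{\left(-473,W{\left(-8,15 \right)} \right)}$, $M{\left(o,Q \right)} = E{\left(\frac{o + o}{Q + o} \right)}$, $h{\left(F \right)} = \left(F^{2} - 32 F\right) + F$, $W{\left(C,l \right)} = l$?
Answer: $\frac{11796691}{229} \approx 51514.0$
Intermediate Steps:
$h{\left(F \right)} = F^{2} - 31 F$
$M{\left(o,Q \right)} = \frac{2 o}{Q + o}$ ($M{\left(o,Q \right)} = \frac{o + o}{Q + o} = \frac{2 o}{Q + o}$)
$d = \frac{473}{229}$ ($d = 2 \left(-473\right) \frac{1}{15 - 473} = 2 \left(-473\right) \frac{1}{-458} = 2 \left(-473\right) \left(- \frac{1}{458}\right) = \frac{473}{229} \approx 2.0655$)
$h{\left(243 \right)} - d = 243 \left(-31 + 243\right) - \frac{473}{229} = 243 \cdot 212 - \frac{473}{229} = 51516 - \frac{473}{229} = \frac{11796691}{229}$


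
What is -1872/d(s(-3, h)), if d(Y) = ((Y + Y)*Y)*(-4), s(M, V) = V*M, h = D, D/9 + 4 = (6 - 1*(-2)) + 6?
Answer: 13/4050 ≈ 0.0032099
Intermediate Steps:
D = 90 (D = -36 + 9*((6 - 1*(-2)) + 6) = -36 + 9*((6 + 2) + 6) = -36 + 9*(8 + 6) = -36 + 9*14 = -36 + 126 = 90)
h = 90
s(M, V) = M*V
d(Y) = -8*Y² (d(Y) = ((2*Y)*Y)*(-4) = (2*Y²)*(-4) = -8*Y²)
-1872/d(s(-3, h)) = -1872/((-8*(-3*90)²)) = -1872/((-8*(-270)²)) = -1872/((-8*72900)) = -1872/(-583200) = -1872*(-1/583200) = 13/4050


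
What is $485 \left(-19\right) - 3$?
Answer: $-9218$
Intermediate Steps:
$485 \left(-19\right) - 3 = -9215 - 3 = -9218$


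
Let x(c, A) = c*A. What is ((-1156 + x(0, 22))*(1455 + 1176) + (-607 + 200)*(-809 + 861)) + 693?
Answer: -3061907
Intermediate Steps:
x(c, A) = A*c
((-1156 + x(0, 22))*(1455 + 1176) + (-607 + 200)*(-809 + 861)) + 693 = ((-1156 + 22*0)*(1455 + 1176) + (-607 + 200)*(-809 + 861)) + 693 = ((-1156 + 0)*2631 - 407*52) + 693 = (-1156*2631 - 21164) + 693 = (-3041436 - 21164) + 693 = -3062600 + 693 = -3061907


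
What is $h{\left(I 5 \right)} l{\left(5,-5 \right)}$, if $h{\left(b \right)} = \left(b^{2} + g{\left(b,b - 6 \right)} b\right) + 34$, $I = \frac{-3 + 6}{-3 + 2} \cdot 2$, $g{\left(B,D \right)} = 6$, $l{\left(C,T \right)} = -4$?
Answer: $-3016$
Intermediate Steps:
$I = -6$ ($I = \frac{3}{-1} \cdot 2 = 3 \left(-1\right) 2 = \left(-3\right) 2 = -6$)
$h{\left(b \right)} = 34 + b^{2} + 6 b$ ($h{\left(b \right)} = \left(b^{2} + 6 b\right) + 34 = 34 + b^{2} + 6 b$)
$h{\left(I 5 \right)} l{\left(5,-5 \right)} = \left(34 + \left(\left(-6\right) 5\right)^{2} + 6 \left(\left(-6\right) 5\right)\right) \left(-4\right) = \left(34 + \left(-30\right)^{2} + 6 \left(-30\right)\right) \left(-4\right) = \left(34 + 900 - 180\right) \left(-4\right) = 754 \left(-4\right) = -3016$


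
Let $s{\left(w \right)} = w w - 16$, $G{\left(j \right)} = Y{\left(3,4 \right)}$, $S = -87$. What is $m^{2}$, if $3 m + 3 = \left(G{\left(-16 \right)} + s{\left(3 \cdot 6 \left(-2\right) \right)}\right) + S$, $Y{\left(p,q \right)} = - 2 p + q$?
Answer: $156816$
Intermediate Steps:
$Y{\left(p,q \right)} = q - 2 p$
$G{\left(j \right)} = -2$ ($G{\left(j \right)} = 4 - 6 = -2$)
$s{\left(w \right)} = -16 + w^{2}$ ($s{\left(w \right)} = w^{2} - 16 = -16 + w^{2}$)
$m = 396$ ($m = -1 + \frac{\left(-2 - \left(16 - \left(3 \cdot 6 \left(-2\right)\right)^{2}\right)\right) - 87}{3} = -1 + \frac{\left(-2 - \left(16 - \left(18 \left(-2\right)\right)^{2}\right)\right) - 87}{3} = -1 + \frac{\left(-2 - \left(16 - \left(-36\right)^{2}\right)\right) - 87}{3} = -1 + \frac{\left(-2 + \left(-16 + 1296\right)\right) - 87}{3} = -1 + \frac{\left(-2 + 1280\right) - 87}{3} = -1 + \frac{1278 - 87}{3} = -1 + \frac{1}{3} \cdot 1191 = -1 + 397 = 396$)
$m^{2} = 396^{2} = 156816$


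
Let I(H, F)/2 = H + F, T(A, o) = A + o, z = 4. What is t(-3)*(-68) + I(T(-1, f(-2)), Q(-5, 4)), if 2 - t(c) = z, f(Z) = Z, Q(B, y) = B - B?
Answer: 130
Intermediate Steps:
Q(B, y) = 0
t(c) = -2 (t(c) = 2 - 1*4 = 2 - 4 = -2)
I(H, F) = 2*F + 2*H (I(H, F) = 2*(H + F) = 2*(F + H) = 2*F + 2*H)
t(-3)*(-68) + I(T(-1, f(-2)), Q(-5, 4)) = -2*(-68) + (2*0 + 2*(-1 - 2)) = 136 + (0 + 2*(-3)) = 136 + (0 - 6) = 136 - 6 = 130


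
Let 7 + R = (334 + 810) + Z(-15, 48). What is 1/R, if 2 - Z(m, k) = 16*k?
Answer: 1/371 ≈ 0.0026954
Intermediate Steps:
Z(m, k) = 2 - 16*k
R = 371 (R = -7 + ((334 + 810) + (2 - 16*48)) = -7 + (1144 + (2 - 768)) = -7 + (1144 - 766) = -7 + 378 = 371)
1/R = 1/371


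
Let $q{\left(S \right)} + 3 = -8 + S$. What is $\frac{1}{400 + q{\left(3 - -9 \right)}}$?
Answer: $\frac{1}{401} \approx 0.0024938$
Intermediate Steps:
$q{\left(S \right)} = -11 + S$ ($q{\left(S \right)} = -3 + \left(-8 + S\right) = -11 + S$)
$\frac{1}{400 + q{\left(3 - -9 \right)}} = \frac{1}{400 + \left(-11 + \left(3 - -9\right)\right)} = \frac{1}{400 + \left(-11 + \left(3 + 9\right)\right)} = \frac{1}{400 + \left(-11 + 12\right)} = \frac{1}{400 + 1} = \frac{1}{401}$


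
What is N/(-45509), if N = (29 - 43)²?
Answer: -196/45509 ≈ -0.0043068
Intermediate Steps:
N = 196 (N = (-14)² = 196)
N/(-45509) = 196/(-45509) = 196*(-1/45509) = -196/45509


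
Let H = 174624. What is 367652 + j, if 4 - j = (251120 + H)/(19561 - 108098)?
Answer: 32551585016/88537 ≈ 3.6766e+5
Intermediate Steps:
j = 779892/88537 (j = 4 - (251120 + 174624)/(19561 - 108098) = 4 - 425744/(-88537) = 4 - 425744*(-1)/88537 = 4 - 1*(-425744/88537) = 4 + 425744/88537 = 779892/88537 ≈ 8.8087)
367652 + j = 367652 + 779892/88537 = 32551585016/88537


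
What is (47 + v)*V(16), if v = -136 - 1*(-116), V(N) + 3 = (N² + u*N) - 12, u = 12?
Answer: 11691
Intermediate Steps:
V(N) = -15 + N² + 12*N (V(N) = -3 + ((N² + 12*N) - 12) = -3 + (-12 + N² + 12*N) = -15 + N² + 12*N)
v = -20 (v = -136 + 116 = -20)
(47 + v)*V(16) = (47 - 20)*(-15 + 16² + 12*16) = 27*(-15 + 256 + 192) = 27*433 = 11691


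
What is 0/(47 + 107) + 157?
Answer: 157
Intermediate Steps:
0/(47 + 107) + 157 = 0/154 + 157 = (1/154)*0 + 157 = 0 + 157 = 157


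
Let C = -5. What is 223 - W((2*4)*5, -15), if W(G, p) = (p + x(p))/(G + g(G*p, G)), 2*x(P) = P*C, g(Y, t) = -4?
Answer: 1779/8 ≈ 222.38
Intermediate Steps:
x(P) = -5*P/2 (x(P) = (P*(-5))/2 = (-5*P)/2 = -5*P/2)
W(G, p) = -3*p/(2*(-4 + G)) (W(G, p) = (p - 5*p/2)/(G - 4) = (-3*p/2)/(-4 + G) = -3*p/(2*(-4 + G)))
223 - W((2*4)*5, -15) = 223 - (-3)*(-15)/(-8 + 2*((2*4)*5)) = 223 - (-3)*(-15)/(-8 + 2*(8*5)) = 223 - (-3)*(-15)/(-8 + 2*40) = 223 - (-3)*(-15)/(-8 + 80) = 223 - (-3)*(-15)/72 = 223 - 1*5/8 = 223 - 5/8 = 1779/8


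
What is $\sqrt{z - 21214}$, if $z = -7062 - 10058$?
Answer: $i \sqrt{38334} \approx 195.79 i$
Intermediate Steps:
$z = -17120$ ($z = -7062 - 10058 = -17120$)
$\sqrt{z - 21214} = \sqrt{-17120 - 21214} = \sqrt{-38334} = i \sqrt{38334}$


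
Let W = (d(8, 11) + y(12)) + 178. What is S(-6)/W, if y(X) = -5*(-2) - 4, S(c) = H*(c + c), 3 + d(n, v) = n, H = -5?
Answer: 20/63 ≈ 0.31746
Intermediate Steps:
d(n, v) = -3 + n
S(c) = -10*c (S(c) = -5*(c + c) = -10*c)
y(X) = 6 (y(X) = 10 - 4 = 6)
W = 189 (W = ((-3 + 8) + 6) + 178 = (5 + 6) + 178 = 11 + 178 = 189)
S(-6)/W = -10*(-6)/189 = 60*(1/189) = 20/63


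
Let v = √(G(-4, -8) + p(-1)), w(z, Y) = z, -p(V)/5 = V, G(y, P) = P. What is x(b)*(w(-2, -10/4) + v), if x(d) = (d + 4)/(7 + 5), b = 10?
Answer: -7/3 + 7*I*√3/6 ≈ -2.3333 + 2.0207*I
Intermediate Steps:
p(V) = -5*V
x(d) = ⅓ + d/12 (x(d) = (4 + d)/12 = (4 + d)*(1/12) = ⅓ + d/12)
v = I*√3 (v = √(-8 - 5*(-1)) = √(-8 + 5) = √(-3) = I*√3 ≈ 1.732*I)
x(b)*(w(-2, -10/4) + v) = (⅓ + (1/12)*10)*(-2 + I*√3) = (⅓ + ⅚)*(-2 + I*√3) = 7*(-2 + I*√3)/6 = -7/3 + 7*I*√3/6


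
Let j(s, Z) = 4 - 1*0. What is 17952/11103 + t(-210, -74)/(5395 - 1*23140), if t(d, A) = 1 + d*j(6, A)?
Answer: 109291219/65674245 ≈ 1.6641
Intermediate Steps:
j(s, Z) = 4 (j(s, Z) = 4 + 0 = 4)
t(d, A) = 1 + 4*d (t(d, A) = 1 + d*4 = 1 + 4*d)
17952/11103 + t(-210, -74)/(5395 - 1*23140) = 17952/11103 + (1 + 4*(-210))/(5395 - 1*23140) = 17952*(1/11103) + (1 - 840)/(5395 - 23140) = 5984/3701 - 839/(-17745) = 5984/3701 - 839*(-1/17745) = 5984/3701 + 839/17745 = 109291219/65674245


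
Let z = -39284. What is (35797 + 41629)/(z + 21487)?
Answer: -77426/17797 ≈ -4.3505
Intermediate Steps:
(35797 + 41629)/(z + 21487) = (35797 + 41629)/(-39284 + 21487) = 77426/(-17797) = 77426*(-1/17797) = -77426/17797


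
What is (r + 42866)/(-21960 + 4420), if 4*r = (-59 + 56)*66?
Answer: -85633/35080 ≈ -2.4411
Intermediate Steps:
r = -99/2 (r = ((-59 + 56)*66)/4 = (-3*66)/4 = (¼)*(-198) = -99/2 ≈ -49.500)
(r + 42866)/(-21960 + 4420) = (-99/2 + 42866)/(-21960 + 4420) = (85633/2)/(-17540) = (85633/2)*(-1/17540) = -85633/35080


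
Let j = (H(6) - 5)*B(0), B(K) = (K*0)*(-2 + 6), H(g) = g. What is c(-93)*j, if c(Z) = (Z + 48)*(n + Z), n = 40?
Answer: 0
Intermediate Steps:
c(Z) = (40 + Z)*(48 + Z) (c(Z) = (Z + 48)*(40 + Z) = (48 + Z)*(40 + Z) = (40 + Z)*(48 + Z))
B(K) = 0 (B(K) = 0*4 = 0)
j = 0 (j = (6 - 5)*0 = 1*0 = 0)
c(-93)*j = (1920 + (-93)**2 + 88*(-93))*0 = (1920 + 8649 - 8184)*0 = 2385*0 = 0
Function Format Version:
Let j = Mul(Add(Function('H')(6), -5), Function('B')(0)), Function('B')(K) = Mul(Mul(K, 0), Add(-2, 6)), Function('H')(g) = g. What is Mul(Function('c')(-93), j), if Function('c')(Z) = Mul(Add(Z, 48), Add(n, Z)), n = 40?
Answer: 0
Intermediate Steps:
Function('c')(Z) = Mul(Add(40, Z), Add(48, Z)) (Function('c')(Z) = Mul(Add(Z, 48), Add(40, Z)) = Mul(Add(48, Z), Add(40, Z)) = Mul(Add(40, Z), Add(48, Z)))
Function('B')(K) = 0 (Function('B')(K) = Mul(0, 4) = 0)
j = 0 (j = Mul(Add(6, -5), 0) = Mul(1, 0) = 0)
Mul(Function('c')(-93), j) = Mul(Add(1920, Pow(-93, 2), Mul(88, -93)), 0) = Mul(Add(1920, 8649, -8184), 0) = Mul(2385, 0) = 0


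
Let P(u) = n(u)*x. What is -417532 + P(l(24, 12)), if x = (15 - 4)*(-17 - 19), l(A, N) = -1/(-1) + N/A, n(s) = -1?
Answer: -417136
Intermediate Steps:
l(A, N) = 1 + N/A (l(A, N) = -1*(-1) + N/A = 1 + N/A)
x = -396 (x = 11*(-36) = -396)
P(u) = 396 (P(u) = -1*(-396) = 396)
-417532 + P(l(24, 12)) = -417532 + 396 = -417136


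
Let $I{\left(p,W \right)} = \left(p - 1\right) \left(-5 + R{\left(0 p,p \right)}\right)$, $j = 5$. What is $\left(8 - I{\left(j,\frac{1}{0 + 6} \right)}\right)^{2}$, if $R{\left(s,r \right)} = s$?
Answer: $784$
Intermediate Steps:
$I{\left(p,W \right)} = 5 - 5 p$ ($I{\left(p,W \right)} = \left(p - 1\right) \left(-5 + 0 p\right) = \left(-1 + p\right) \left(-5 + 0\right) = \left(-1 + p\right) \left(-5\right) = 5 - 5 p$)
$\left(8 - I{\left(j,\frac{1}{0 + 6} \right)}\right)^{2} = \left(8 - \left(5 - 25\right)\right)^{2} = \left(8 + \left(0 - \left(5 - 25\right)\right)\right)^{2} = \left(8 + \left(0 - -20\right)\right)^{2} = \left(8 + \left(0 + 20\right)\right)^{2} = \left(8 + 20\right)^{2} = 28^{2} = 784$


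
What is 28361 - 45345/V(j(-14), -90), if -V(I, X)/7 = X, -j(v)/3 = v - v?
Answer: 1188139/42 ≈ 28289.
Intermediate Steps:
j(v) = 0 (j(v) = -3*(v - v) = -3*0 = 0)
V(I, X) = -7*X
28361 - 45345/V(j(-14), -90) = 28361 - 45345/((-7*(-90))) = 28361 - 45345/630 = 28361 - 1*3023/42 = 28361 - 3023/42 = 1188139/42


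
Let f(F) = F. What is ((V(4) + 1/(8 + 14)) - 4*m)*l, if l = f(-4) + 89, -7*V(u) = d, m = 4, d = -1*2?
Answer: -205105/154 ≈ -1331.9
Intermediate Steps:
d = -2
V(u) = 2/7 (V(u) = -1/7*(-2) = 2/7)
l = 85 (l = -4 + 89 = 85)
((V(4) + 1/(8 + 14)) - 4*m)*l = ((2/7 + 1/(8 + 14)) - 4*4)*85 = ((2/7 + 1/22) - 16)*85 = (51/154 - 16)*85 = -2413/154*85 = -205105/154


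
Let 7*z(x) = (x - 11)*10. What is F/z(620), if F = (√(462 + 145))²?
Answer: 607/870 ≈ 0.69770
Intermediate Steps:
z(x) = -110/7 + 10*x/7 (z(x) = ((x - 11)*10)/7 = ((-11 + x)*10)/7 = (-110 + 10*x)/7 = -110/7 + 10*x/7)
F = 607 (F = (√607)² = 607)
F/z(620) = 607/(-110/7 + (10/7)*620) = 607/(-110/7 + 6200/7) = 607/870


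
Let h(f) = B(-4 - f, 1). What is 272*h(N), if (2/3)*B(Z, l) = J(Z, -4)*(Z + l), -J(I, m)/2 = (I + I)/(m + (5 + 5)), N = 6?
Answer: -24480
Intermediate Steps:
J(I, m) = -4*I/(10 + m) (J(I, m) = -2*(I + I)/(m + (5 + 5)) = -2*2*I/(m + 10) = -2*2*I/(10 + m) = -4*I/(10 + m))
B(Z, l) = -Z*(Z + l) (B(Z, l) = 3*((-4*Z/(10 - 4))*(Z + l))/2 = 3*((-4*Z/6)*(Z + l))/2 = 3*((-4*Z*⅙)*(Z + l))/2 = 3*((-2*Z/3)*(Z + l))/2 = 3*(-2*Z*(Z + l)/3)/2 = -Z*(Z + l))
h(f) = -(-4 - f)*(-3 - f) (h(f) = -(-4 - f)*((-4 - f) + 1) = -(-4 - f)*(-3 - f))
272*h(N) = 272*(-(3 + 6)*(4 + 6)) = 272*(-1*9*10) = 272*(-90) = -24480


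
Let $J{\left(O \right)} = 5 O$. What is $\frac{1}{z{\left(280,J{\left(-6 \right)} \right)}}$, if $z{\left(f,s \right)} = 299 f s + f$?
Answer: $- \frac{1}{2511320} \approx -3.982 \cdot 10^{-7}$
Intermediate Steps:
$z{\left(f,s \right)} = f + 299 f s$ ($z{\left(f,s \right)} = 299 f s + f = f + 299 f s$)
$\frac{1}{z{\left(280,J{\left(-6 \right)} \right)}} = \frac{1}{280 \left(1 + 299 \cdot 5 \left(-6\right)\right)} = \frac{1}{280 \left(1 + 299 \left(-30\right)\right)} = \frac{1}{280 \left(1 - 8970\right)} = \frac{1}{280 \left(-8969\right)} = \frac{1}{-2511320} = - \frac{1}{2511320}$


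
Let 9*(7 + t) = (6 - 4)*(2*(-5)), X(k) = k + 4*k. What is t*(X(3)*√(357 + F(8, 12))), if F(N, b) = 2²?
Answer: -7885/3 ≈ -2628.3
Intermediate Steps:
X(k) = 5*k
F(N, b) = 4
t = -83/9 (t = -7 + ((6 - 4)*(2*(-5)))/9 = -7 + (2*(-10))/9 = -7 + (⅑)*(-20) = -7 - 20/9 = -83/9 ≈ -9.2222)
t*(X(3)*√(357 + F(8, 12))) = -83*5*3*√(357 + 4)/9 = -415*√361/3 = -415*19/3 = -83/9*285 = -7885/3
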